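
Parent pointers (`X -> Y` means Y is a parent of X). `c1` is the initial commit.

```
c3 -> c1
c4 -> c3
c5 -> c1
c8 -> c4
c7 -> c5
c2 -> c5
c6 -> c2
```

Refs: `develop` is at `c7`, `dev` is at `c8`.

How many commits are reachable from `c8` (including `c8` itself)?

Walking parent pointers from c8: reachable set = {c1, c3, c4, c8}.
That is 4 commits.

4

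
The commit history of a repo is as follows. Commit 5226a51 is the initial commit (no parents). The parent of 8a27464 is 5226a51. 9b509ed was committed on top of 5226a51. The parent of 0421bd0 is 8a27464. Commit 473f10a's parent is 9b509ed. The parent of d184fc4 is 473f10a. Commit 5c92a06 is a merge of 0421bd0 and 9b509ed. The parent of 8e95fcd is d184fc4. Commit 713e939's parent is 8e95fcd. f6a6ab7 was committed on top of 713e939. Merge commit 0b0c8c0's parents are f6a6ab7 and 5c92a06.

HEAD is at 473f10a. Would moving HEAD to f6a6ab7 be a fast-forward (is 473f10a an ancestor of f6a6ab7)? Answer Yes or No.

Yes

A fast-forward from 473f10a to f6a6ab7 is possible iff 473f10a is an ancestor of f6a6ab7.
Ancestors of f6a6ab7: {473f10a, 5226a51, 713e939, 8e95fcd, 9b509ed, d184fc4, f6a6ab7}.
473f10a is among them, so fast-forward is possible.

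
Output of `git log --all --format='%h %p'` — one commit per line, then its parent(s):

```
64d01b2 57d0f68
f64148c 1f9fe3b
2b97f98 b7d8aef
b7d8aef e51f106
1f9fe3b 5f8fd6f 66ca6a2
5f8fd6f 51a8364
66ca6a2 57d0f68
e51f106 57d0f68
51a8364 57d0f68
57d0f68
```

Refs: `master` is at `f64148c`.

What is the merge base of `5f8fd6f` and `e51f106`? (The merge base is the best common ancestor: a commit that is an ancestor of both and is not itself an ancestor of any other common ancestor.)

57d0f68

Ancestors of 5f8fd6f: {51a8364, 57d0f68, 5f8fd6f}.
Ancestors of e51f106: {57d0f68, e51f106}.
Common ancestors: {57d0f68}.
The only common ancestor is 57d0f68, so it is the merge base.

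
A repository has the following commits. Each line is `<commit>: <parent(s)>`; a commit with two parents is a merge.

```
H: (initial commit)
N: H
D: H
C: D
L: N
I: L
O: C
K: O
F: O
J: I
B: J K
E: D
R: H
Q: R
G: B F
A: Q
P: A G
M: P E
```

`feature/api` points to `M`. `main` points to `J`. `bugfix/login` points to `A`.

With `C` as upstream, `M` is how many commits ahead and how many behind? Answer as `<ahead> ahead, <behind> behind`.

Reachable from M: {A, B, C, D, E, F, G, H, I, J, K, L, M, N, O, P, Q, R}.
Reachable from C: {C, D, H}.
Only in M's history (ahead): {A, B, E, F, G, I, J, K, L, M, N, O, P, Q, R} — 15.
Only in C's history (behind): {} — 0.

15 ahead, 0 behind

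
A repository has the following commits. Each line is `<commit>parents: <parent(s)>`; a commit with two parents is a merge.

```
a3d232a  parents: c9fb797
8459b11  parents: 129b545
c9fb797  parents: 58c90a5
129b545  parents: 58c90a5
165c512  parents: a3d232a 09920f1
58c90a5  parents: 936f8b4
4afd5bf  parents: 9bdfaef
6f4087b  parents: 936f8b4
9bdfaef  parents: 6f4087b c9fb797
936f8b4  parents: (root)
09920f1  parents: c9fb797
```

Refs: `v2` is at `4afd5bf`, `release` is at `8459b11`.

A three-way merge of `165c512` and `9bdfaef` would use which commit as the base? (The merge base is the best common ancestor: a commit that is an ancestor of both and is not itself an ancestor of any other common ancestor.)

c9fb797

Ancestors of 165c512: {09920f1, 165c512, 58c90a5, 936f8b4, a3d232a, c9fb797}.
Ancestors of 9bdfaef: {58c90a5, 6f4087b, 936f8b4, 9bdfaef, c9fb797}.
Common ancestors: {58c90a5, 936f8b4, c9fb797}.
Among these, c9fb797 is not an ancestor of any other common ancestor — it is the merge base.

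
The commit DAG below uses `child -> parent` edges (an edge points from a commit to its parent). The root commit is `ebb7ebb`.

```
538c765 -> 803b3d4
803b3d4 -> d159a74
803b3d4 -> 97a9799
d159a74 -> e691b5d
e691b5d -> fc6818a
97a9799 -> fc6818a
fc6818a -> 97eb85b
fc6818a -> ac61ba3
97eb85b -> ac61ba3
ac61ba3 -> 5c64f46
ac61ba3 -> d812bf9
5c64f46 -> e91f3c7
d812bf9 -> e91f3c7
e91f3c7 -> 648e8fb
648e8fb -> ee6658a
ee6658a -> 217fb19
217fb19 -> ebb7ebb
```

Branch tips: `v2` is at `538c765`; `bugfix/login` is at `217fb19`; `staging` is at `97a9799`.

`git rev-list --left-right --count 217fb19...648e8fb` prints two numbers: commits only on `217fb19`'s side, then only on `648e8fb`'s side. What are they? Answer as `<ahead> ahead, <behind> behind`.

0 ahead, 2 behind

Reachable from 217fb19: {217fb19, ebb7ebb}.
Reachable from 648e8fb: {217fb19, 648e8fb, ebb7ebb, ee6658a}.
Only in 217fb19's history (ahead): {} — 0.
Only in 648e8fb's history (behind): {648e8fb, ee6658a} — 2.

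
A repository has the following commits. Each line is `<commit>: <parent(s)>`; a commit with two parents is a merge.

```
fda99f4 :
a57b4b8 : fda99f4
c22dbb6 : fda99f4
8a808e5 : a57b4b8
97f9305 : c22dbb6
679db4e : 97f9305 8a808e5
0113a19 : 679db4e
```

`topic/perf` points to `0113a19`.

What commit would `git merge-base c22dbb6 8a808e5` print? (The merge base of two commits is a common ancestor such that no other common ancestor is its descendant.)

Ancestors of c22dbb6: {c22dbb6, fda99f4}.
Ancestors of 8a808e5: {8a808e5, a57b4b8, fda99f4}.
Common ancestors: {fda99f4}.
The only common ancestor is fda99f4, so it is the merge base.

fda99f4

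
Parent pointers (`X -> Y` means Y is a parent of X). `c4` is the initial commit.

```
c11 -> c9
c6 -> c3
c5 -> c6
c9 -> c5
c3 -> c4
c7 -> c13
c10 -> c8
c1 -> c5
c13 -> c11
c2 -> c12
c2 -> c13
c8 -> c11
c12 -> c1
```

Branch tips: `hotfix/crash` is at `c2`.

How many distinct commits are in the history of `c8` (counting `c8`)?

7

Walking parent pointers from c8: reachable set = {c11, c3, c4, c5, c6, c8, c9}.
That is 7 commits.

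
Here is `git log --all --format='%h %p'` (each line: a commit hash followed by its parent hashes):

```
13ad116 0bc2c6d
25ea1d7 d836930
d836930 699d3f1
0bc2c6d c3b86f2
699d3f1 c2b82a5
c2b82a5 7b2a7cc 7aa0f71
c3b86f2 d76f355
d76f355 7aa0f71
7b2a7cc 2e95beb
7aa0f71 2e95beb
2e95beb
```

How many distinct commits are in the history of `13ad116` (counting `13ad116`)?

Walking parent pointers from 13ad116: reachable set = {0bc2c6d, 13ad116, 2e95beb, 7aa0f71, c3b86f2, d76f355}.
That is 6 commits.

6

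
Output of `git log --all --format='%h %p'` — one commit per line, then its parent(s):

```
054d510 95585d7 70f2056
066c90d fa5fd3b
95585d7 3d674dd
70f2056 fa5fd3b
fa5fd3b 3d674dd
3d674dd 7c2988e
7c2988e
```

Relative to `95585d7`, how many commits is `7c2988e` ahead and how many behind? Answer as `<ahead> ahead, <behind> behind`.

0 ahead, 2 behind

Reachable from 7c2988e: {7c2988e}.
Reachable from 95585d7: {3d674dd, 7c2988e, 95585d7}.
Only in 7c2988e's history (ahead): {} — 0.
Only in 95585d7's history (behind): {3d674dd, 95585d7} — 2.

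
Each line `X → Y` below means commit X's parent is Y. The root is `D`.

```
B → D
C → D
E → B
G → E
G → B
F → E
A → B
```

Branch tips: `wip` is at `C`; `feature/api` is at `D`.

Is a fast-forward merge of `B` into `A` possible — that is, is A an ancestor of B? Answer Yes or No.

A fast-forward from A to B is possible iff A is an ancestor of B.
Ancestors of B: {B, D}.
A is not among them, so fast-forward is not possible.

No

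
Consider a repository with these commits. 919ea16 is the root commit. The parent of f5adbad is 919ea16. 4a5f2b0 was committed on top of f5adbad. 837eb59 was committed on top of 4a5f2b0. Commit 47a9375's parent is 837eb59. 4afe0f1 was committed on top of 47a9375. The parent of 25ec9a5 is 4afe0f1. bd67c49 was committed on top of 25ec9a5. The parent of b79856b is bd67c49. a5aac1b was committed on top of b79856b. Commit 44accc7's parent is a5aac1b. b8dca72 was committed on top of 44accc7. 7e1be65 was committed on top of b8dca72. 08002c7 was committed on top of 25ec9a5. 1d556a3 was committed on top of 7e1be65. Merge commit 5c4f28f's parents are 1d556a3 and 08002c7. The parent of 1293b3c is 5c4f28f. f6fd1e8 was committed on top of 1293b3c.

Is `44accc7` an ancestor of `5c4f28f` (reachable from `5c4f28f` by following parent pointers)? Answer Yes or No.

Ancestors of 5c4f28f (commits reachable by following parents): {08002c7, 1d556a3, 25ec9a5, 44accc7, 47a9375, 4a5f2b0, 4afe0f1, 5c4f28f, 7e1be65, 837eb59, 919ea16, a5aac1b, b79856b, b8dca72, bd67c49, f5adbad}.
44accc7 is in that set, so it is an ancestor of 5c4f28f.

Yes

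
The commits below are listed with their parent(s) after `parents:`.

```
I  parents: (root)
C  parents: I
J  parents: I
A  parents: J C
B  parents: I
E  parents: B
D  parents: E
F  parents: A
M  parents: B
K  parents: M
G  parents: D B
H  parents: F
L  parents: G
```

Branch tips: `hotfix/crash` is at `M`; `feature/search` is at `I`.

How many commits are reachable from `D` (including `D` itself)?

Walking parent pointers from D: reachable set = {B, D, E, I}.
That is 4 commits.

4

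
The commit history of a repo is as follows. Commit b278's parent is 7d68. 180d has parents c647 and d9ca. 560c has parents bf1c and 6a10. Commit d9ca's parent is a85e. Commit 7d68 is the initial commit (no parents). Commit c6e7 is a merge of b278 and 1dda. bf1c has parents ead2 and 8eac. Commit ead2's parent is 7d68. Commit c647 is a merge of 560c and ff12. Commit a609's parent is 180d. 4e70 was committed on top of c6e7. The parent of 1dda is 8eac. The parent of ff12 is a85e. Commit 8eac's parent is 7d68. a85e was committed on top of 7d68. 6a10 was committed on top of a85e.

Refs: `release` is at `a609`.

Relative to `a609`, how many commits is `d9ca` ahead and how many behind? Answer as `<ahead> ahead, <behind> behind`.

0 ahead, 9 behind

Reachable from d9ca: {7d68, a85e, d9ca}.
Reachable from a609: {180d, 560c, 6a10, 7d68, 8eac, a609, a85e, bf1c, c647, d9ca, ead2, ff12}.
Only in d9ca's history (ahead): {} — 0.
Only in a609's history (behind): {180d, 560c, 6a10, 8eac, a609, bf1c, c647, ead2, ff12} — 9.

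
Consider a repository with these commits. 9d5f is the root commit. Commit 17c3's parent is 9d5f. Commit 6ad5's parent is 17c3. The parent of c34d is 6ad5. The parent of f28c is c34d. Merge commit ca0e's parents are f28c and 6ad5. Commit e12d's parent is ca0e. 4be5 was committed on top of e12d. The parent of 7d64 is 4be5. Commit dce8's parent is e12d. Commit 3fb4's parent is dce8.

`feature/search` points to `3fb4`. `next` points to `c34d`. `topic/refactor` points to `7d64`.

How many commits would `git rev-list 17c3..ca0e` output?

Reachable from ca0e: {17c3, 6ad5, 9d5f, c34d, ca0e, f28c}.
Reachable from 17c3: {17c3, 9d5f}.
In ca0e's history but not 17c3's: {6ad5, c34d, ca0e, f28c} — 4 commits.

4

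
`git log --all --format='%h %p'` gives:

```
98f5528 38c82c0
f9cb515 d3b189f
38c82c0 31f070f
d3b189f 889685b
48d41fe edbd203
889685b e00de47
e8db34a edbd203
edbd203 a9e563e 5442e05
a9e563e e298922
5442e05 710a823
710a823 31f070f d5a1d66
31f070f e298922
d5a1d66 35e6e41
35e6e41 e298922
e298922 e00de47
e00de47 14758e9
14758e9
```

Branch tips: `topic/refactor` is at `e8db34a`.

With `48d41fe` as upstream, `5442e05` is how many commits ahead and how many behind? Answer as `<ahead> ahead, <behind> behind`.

0 ahead, 3 behind

Reachable from 5442e05: {14758e9, 31f070f, 35e6e41, 5442e05, 710a823, d5a1d66, e00de47, e298922}.
Reachable from 48d41fe: {14758e9, 31f070f, 35e6e41, 48d41fe, 5442e05, 710a823, a9e563e, d5a1d66, e00de47, e298922, edbd203}.
Only in 5442e05's history (ahead): {} — 0.
Only in 48d41fe's history (behind): {48d41fe, a9e563e, edbd203} — 3.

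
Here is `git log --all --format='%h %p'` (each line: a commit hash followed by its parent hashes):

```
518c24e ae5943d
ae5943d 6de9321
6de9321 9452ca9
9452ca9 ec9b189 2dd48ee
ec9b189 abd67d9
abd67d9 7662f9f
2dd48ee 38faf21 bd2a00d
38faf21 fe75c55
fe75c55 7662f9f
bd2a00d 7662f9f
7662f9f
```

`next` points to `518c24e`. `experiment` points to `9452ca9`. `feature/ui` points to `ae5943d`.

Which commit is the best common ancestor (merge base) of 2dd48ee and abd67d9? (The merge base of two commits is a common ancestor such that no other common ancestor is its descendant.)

7662f9f

Ancestors of 2dd48ee: {2dd48ee, 38faf21, 7662f9f, bd2a00d, fe75c55}.
Ancestors of abd67d9: {7662f9f, abd67d9}.
Common ancestors: {7662f9f}.
The only common ancestor is 7662f9f, so it is the merge base.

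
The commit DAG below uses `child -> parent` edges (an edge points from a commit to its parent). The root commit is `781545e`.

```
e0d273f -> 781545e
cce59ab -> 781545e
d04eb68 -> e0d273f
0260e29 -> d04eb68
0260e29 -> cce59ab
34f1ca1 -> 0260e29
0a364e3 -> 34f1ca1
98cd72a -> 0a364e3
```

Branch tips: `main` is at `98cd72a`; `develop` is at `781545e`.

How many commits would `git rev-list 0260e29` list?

5

Walking parent pointers from 0260e29: reachable set = {0260e29, 781545e, cce59ab, d04eb68, e0d273f}.
That is 5 commits.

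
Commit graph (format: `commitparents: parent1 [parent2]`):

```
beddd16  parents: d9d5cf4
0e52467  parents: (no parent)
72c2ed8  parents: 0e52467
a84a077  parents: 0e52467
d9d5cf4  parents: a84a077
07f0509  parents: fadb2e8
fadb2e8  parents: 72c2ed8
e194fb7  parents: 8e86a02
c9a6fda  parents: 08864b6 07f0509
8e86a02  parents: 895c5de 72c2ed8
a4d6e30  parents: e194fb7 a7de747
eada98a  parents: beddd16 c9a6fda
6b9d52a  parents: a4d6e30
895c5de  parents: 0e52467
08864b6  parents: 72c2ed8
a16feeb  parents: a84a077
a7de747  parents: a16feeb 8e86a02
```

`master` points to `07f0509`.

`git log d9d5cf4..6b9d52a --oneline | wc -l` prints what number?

Reachable from 6b9d52a: {0e52467, 6b9d52a, 72c2ed8, 895c5de, 8e86a02, a16feeb, a4d6e30, a7de747, a84a077, e194fb7}.
Reachable from d9d5cf4: {0e52467, a84a077, d9d5cf4}.
In 6b9d52a's history but not d9d5cf4's: {6b9d52a, 72c2ed8, 895c5de, 8e86a02, a16feeb, a4d6e30, a7de747, e194fb7} — 8 commits.

8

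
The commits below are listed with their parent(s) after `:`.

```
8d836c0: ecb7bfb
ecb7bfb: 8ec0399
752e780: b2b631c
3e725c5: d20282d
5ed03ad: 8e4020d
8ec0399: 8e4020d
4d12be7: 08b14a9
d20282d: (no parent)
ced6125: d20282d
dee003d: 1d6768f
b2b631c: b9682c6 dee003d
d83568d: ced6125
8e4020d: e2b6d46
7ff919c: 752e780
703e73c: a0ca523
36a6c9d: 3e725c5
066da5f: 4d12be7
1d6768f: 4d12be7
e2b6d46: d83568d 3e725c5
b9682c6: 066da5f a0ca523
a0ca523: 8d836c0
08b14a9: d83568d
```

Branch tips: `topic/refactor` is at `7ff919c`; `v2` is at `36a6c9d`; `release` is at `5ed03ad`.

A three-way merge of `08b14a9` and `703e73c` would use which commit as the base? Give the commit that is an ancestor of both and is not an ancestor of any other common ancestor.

Ancestors of 08b14a9: {08b14a9, ced6125, d20282d, d83568d}.
Ancestors of 703e73c: {3e725c5, 703e73c, 8d836c0, 8e4020d, 8ec0399, a0ca523, ced6125, d20282d, d83568d, e2b6d46, ecb7bfb}.
Common ancestors: {ced6125, d20282d, d83568d}.
Among these, d83568d is not an ancestor of any other common ancestor — it is the merge base.

d83568d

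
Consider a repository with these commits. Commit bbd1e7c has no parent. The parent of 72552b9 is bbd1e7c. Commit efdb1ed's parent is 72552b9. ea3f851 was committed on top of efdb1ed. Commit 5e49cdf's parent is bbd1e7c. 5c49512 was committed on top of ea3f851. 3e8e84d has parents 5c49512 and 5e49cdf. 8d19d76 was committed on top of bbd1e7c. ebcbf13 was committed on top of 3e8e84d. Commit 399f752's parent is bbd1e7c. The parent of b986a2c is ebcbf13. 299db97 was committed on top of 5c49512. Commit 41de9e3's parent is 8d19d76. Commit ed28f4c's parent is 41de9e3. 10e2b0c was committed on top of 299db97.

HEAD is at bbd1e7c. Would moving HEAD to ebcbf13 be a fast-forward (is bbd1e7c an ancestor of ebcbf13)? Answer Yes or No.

A fast-forward from bbd1e7c to ebcbf13 is possible iff bbd1e7c is an ancestor of ebcbf13.
Ancestors of ebcbf13: {3e8e84d, 5c49512, 5e49cdf, 72552b9, bbd1e7c, ea3f851, ebcbf13, efdb1ed}.
bbd1e7c is among them, so fast-forward is possible.

Yes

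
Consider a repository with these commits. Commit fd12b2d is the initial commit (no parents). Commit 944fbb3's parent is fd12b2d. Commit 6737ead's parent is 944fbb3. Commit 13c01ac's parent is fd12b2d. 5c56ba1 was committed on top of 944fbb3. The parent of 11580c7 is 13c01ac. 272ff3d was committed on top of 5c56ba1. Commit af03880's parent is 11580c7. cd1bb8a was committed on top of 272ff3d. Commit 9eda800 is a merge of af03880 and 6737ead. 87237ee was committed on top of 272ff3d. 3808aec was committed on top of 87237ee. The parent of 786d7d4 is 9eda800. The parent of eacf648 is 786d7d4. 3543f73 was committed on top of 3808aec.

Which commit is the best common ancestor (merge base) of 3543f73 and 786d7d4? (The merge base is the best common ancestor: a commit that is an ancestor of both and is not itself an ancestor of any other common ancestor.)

944fbb3

Ancestors of 3543f73: {272ff3d, 3543f73, 3808aec, 5c56ba1, 87237ee, 944fbb3, fd12b2d}.
Ancestors of 786d7d4: {11580c7, 13c01ac, 6737ead, 786d7d4, 944fbb3, 9eda800, af03880, fd12b2d}.
Common ancestors: {944fbb3, fd12b2d}.
Among these, 944fbb3 is not an ancestor of any other common ancestor — it is the merge base.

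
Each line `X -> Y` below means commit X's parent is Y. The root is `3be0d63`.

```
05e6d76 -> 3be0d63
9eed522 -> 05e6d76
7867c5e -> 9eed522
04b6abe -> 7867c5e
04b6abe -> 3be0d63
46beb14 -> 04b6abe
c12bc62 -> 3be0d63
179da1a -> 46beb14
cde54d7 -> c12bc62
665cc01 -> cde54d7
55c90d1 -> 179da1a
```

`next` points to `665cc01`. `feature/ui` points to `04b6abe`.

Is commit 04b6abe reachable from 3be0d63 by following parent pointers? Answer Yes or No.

No

Ancestors of 3be0d63: {3be0d63}.
04b6abe is not in that set, so it is not an ancestor of 3be0d63.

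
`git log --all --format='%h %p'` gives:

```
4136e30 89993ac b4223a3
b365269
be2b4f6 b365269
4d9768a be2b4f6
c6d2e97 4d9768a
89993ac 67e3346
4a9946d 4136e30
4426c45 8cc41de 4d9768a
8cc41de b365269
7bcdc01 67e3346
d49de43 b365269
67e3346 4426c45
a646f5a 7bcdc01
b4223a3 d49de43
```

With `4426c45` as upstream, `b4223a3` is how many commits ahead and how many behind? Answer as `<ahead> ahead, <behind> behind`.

Reachable from b4223a3: {b365269, b4223a3, d49de43}.
Reachable from 4426c45: {4426c45, 4d9768a, 8cc41de, b365269, be2b4f6}.
Only in b4223a3's history (ahead): {b4223a3, d49de43} — 2.
Only in 4426c45's history (behind): {4426c45, 4d9768a, 8cc41de, be2b4f6} — 4.

2 ahead, 4 behind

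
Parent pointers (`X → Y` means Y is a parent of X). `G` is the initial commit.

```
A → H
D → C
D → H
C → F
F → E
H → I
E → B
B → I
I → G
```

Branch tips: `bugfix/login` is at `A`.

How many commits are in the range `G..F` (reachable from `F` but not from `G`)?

4

Reachable from F: {B, E, F, G, I}.
Reachable from G: {G}.
In F's history but not G's: {B, E, F, I} — 4 commits.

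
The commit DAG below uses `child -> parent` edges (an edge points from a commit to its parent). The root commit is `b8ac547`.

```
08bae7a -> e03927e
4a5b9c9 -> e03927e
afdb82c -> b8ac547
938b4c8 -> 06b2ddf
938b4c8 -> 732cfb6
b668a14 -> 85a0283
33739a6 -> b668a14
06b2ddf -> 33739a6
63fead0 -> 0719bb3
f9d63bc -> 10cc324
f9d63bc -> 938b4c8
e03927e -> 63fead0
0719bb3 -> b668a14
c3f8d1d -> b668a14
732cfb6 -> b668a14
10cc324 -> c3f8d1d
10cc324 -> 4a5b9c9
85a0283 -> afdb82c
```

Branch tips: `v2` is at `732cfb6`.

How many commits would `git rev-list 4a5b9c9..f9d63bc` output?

7

Reachable from f9d63bc: {06b2ddf, 0719bb3, 10cc324, 33739a6, 4a5b9c9, 63fead0, 732cfb6, 85a0283, 938b4c8, afdb82c, b668a14, b8ac547, c3f8d1d, e03927e, f9d63bc}.
Reachable from 4a5b9c9: {0719bb3, 4a5b9c9, 63fead0, 85a0283, afdb82c, b668a14, b8ac547, e03927e}.
In f9d63bc's history but not 4a5b9c9's: {06b2ddf, 10cc324, 33739a6, 732cfb6, 938b4c8, c3f8d1d, f9d63bc} — 7 commits.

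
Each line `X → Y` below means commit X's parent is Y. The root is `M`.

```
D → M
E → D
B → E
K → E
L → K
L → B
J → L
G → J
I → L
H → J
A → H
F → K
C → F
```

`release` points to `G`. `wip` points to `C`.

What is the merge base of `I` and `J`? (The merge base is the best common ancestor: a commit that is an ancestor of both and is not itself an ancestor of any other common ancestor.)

L

Ancestors of I: {B, D, E, I, K, L, M}.
Ancestors of J: {B, D, E, J, K, L, M}.
Common ancestors: {B, D, E, K, L, M}.
Among these, L is not an ancestor of any other common ancestor — it is the merge base.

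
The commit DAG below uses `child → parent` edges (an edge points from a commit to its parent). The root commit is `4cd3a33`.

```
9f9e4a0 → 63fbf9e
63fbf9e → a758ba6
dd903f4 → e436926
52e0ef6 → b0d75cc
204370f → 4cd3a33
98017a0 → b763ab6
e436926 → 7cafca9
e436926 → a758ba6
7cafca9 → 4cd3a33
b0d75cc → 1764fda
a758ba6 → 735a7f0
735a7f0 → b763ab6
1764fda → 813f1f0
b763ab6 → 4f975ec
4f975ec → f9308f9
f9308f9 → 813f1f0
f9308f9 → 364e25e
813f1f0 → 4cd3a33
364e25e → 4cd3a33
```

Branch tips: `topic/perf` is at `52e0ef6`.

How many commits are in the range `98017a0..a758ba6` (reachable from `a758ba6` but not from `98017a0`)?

2

Reachable from a758ba6: {364e25e, 4cd3a33, 4f975ec, 735a7f0, 813f1f0, a758ba6, b763ab6, f9308f9}.
Reachable from 98017a0: {364e25e, 4cd3a33, 4f975ec, 813f1f0, 98017a0, b763ab6, f9308f9}.
In a758ba6's history but not 98017a0's: {735a7f0, a758ba6} — 2 commits.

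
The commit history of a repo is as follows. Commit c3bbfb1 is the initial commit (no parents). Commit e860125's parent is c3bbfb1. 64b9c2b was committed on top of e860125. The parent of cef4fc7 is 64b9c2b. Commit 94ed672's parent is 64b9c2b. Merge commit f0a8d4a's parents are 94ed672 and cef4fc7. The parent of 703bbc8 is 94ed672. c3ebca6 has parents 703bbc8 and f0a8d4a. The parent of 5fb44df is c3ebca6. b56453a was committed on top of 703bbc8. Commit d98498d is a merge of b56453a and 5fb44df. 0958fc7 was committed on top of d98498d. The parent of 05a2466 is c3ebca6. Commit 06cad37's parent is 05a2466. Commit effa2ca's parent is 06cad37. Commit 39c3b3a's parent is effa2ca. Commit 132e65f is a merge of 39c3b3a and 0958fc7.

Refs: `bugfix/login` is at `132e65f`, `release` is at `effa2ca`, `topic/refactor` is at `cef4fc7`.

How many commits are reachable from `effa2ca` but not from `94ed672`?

7

Reachable from effa2ca: {05a2466, 06cad37, 64b9c2b, 703bbc8, 94ed672, c3bbfb1, c3ebca6, cef4fc7, e860125, effa2ca, f0a8d4a}.
Reachable from 94ed672: {64b9c2b, 94ed672, c3bbfb1, e860125}.
In effa2ca's history but not 94ed672's: {05a2466, 06cad37, 703bbc8, c3ebca6, cef4fc7, effa2ca, f0a8d4a} — 7 commits.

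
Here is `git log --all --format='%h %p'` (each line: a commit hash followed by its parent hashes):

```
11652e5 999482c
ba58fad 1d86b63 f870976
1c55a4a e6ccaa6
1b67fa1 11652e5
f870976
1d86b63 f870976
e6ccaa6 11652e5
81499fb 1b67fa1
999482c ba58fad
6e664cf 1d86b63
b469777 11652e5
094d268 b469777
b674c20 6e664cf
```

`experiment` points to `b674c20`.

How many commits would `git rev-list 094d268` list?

7

Walking parent pointers from 094d268: reachable set = {094d268, 11652e5, 1d86b63, 999482c, b469777, ba58fad, f870976}.
That is 7 commits.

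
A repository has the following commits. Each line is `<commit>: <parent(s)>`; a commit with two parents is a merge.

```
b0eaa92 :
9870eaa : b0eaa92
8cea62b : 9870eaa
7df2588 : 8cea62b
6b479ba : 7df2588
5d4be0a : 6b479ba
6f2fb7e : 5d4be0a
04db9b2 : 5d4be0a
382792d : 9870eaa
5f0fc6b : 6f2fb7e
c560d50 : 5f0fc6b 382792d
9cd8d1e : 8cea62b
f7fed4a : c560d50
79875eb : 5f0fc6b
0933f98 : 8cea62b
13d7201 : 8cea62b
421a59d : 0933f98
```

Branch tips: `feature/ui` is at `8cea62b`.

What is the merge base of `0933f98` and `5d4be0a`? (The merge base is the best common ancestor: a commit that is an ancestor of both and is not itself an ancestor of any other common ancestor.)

Ancestors of 0933f98: {0933f98, 8cea62b, 9870eaa, b0eaa92}.
Ancestors of 5d4be0a: {5d4be0a, 6b479ba, 7df2588, 8cea62b, 9870eaa, b0eaa92}.
Common ancestors: {8cea62b, 9870eaa, b0eaa92}.
Among these, 8cea62b is not an ancestor of any other common ancestor — it is the merge base.

8cea62b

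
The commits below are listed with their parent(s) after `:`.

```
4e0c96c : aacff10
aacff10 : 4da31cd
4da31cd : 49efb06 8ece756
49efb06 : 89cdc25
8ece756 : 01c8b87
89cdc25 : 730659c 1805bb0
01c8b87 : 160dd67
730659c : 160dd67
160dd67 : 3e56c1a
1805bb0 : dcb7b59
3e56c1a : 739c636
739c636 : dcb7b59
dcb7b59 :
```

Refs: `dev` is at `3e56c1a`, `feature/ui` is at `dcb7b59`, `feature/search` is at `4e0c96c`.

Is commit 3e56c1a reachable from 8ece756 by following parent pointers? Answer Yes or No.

Yes

Ancestors of 8ece756 (commits reachable by following parents): {01c8b87, 160dd67, 3e56c1a, 739c636, 8ece756, dcb7b59}.
3e56c1a is in that set, so it is an ancestor of 8ece756.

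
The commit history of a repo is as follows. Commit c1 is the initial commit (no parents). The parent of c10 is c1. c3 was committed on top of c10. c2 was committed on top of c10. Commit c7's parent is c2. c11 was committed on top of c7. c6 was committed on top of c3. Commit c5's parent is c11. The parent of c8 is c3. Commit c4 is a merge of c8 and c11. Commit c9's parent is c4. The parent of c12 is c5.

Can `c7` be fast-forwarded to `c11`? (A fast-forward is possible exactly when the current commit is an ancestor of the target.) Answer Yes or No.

Yes

A fast-forward from c7 to c11 is possible iff c7 is an ancestor of c11.
Ancestors of c11: {c1, c10, c11, c2, c7}.
c7 is among them, so fast-forward is possible.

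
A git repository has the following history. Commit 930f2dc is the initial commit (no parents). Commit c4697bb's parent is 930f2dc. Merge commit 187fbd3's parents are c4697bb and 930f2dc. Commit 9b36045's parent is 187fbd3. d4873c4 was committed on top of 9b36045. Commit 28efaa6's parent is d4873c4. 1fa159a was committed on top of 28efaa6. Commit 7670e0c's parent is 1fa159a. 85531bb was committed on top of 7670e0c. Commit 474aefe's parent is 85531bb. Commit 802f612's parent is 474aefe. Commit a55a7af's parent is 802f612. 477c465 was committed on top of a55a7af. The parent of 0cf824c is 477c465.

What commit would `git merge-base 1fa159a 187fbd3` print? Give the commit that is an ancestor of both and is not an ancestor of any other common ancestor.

187fbd3

Ancestors of 1fa159a: {187fbd3, 1fa159a, 28efaa6, 930f2dc, 9b36045, c4697bb, d4873c4}.
Ancestors of 187fbd3: {187fbd3, 930f2dc, c4697bb}.
Common ancestors: {187fbd3, 930f2dc, c4697bb}.
Among these, 187fbd3 is not an ancestor of any other common ancestor — it is the merge base.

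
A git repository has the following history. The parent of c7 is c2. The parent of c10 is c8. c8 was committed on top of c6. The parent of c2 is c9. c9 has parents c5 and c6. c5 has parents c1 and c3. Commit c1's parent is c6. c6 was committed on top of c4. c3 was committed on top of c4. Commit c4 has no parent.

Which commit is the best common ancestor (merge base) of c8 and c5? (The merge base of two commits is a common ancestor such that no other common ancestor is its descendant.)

c6

Ancestors of c8: {c4, c6, c8}.
Ancestors of c5: {c1, c3, c4, c5, c6}.
Common ancestors: {c4, c6}.
Among these, c6 is not an ancestor of any other common ancestor — it is the merge base.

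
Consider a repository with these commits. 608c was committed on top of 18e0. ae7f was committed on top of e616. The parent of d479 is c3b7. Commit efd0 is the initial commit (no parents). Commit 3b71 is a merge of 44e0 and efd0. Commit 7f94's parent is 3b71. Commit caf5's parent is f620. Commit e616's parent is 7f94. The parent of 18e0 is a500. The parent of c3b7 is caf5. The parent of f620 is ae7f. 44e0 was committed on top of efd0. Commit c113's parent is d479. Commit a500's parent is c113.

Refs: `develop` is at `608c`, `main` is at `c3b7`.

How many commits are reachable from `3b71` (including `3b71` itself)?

3

Walking parent pointers from 3b71: reachable set = {3b71, 44e0, efd0}.
That is 3 commits.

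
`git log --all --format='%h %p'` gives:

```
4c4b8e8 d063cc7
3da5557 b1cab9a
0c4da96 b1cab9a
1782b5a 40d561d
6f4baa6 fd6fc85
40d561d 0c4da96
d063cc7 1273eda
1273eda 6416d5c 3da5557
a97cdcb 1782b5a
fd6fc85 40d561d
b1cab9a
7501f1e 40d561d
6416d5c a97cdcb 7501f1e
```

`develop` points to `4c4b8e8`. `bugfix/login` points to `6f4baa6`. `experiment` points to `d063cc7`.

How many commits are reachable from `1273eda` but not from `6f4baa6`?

Reachable from 1273eda: {0c4da96, 1273eda, 1782b5a, 3da5557, 40d561d, 6416d5c, 7501f1e, a97cdcb, b1cab9a}.
Reachable from 6f4baa6: {0c4da96, 40d561d, 6f4baa6, b1cab9a, fd6fc85}.
In 1273eda's history but not 6f4baa6's: {1273eda, 1782b5a, 3da5557, 6416d5c, 7501f1e, a97cdcb} — 6 commits.

6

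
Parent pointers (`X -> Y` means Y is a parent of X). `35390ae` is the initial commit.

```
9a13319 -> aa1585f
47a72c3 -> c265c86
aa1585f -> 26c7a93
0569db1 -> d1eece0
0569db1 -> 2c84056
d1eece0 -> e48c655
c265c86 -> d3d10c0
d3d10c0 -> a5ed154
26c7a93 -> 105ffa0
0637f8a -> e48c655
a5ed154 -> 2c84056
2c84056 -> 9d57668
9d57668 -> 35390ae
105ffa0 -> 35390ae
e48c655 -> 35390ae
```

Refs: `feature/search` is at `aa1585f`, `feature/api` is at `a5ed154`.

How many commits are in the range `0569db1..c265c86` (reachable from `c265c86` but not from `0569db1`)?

Reachable from c265c86: {2c84056, 35390ae, 9d57668, a5ed154, c265c86, d3d10c0}.
Reachable from 0569db1: {0569db1, 2c84056, 35390ae, 9d57668, d1eece0, e48c655}.
In c265c86's history but not 0569db1's: {a5ed154, c265c86, d3d10c0} — 3 commits.

3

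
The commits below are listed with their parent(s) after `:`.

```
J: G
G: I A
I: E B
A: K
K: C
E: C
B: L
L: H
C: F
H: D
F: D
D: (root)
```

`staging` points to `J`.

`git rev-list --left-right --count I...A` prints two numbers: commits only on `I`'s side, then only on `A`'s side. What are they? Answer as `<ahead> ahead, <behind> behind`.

Reachable from I: {B, C, D, E, F, H, I, L}.
Reachable from A: {A, C, D, F, K}.
Only in I's history (ahead): {B, E, H, I, L} — 5.
Only in A's history (behind): {A, K} — 2.

5 ahead, 2 behind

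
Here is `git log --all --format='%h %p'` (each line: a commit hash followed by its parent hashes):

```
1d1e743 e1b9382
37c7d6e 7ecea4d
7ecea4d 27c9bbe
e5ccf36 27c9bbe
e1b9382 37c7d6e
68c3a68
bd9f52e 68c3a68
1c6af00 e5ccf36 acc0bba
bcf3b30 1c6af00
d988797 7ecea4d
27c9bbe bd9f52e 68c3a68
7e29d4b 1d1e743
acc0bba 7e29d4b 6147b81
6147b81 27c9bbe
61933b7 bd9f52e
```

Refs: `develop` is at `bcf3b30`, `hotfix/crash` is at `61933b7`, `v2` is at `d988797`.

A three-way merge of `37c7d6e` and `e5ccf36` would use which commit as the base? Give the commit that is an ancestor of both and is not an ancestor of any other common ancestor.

27c9bbe

Ancestors of 37c7d6e: {27c9bbe, 37c7d6e, 68c3a68, 7ecea4d, bd9f52e}.
Ancestors of e5ccf36: {27c9bbe, 68c3a68, bd9f52e, e5ccf36}.
Common ancestors: {27c9bbe, 68c3a68, bd9f52e}.
Among these, 27c9bbe is not an ancestor of any other common ancestor — it is the merge base.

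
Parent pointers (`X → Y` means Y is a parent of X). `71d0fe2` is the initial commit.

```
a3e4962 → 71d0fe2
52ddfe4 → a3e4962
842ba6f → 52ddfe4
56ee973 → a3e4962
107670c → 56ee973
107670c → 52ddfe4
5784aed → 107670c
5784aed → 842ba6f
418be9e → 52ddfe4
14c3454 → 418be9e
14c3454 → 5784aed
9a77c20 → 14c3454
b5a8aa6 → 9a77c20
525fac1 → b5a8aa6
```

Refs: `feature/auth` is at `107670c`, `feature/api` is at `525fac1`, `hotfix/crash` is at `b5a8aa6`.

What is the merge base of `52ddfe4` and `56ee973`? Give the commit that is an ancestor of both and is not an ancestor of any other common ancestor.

Ancestors of 52ddfe4: {52ddfe4, 71d0fe2, a3e4962}.
Ancestors of 56ee973: {56ee973, 71d0fe2, a3e4962}.
Common ancestors: {71d0fe2, a3e4962}.
Among these, a3e4962 is not an ancestor of any other common ancestor — it is the merge base.

a3e4962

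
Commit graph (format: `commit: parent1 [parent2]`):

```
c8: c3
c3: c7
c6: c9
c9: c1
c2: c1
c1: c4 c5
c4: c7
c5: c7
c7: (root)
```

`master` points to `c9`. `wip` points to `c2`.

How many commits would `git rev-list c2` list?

5

Walking parent pointers from c2: reachable set = {c1, c2, c4, c5, c7}.
That is 5 commits.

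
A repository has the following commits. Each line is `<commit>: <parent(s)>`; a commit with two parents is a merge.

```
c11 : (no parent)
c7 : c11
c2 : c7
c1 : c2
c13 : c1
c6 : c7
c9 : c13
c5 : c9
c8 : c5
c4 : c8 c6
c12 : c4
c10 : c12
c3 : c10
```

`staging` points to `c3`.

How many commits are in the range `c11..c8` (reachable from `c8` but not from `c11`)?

Reachable from c8: {c1, c11, c13, c2, c5, c7, c8, c9}.
Reachable from c11: {c11}.
In c8's history but not c11's: {c1, c13, c2, c5, c7, c8, c9} — 7 commits.

7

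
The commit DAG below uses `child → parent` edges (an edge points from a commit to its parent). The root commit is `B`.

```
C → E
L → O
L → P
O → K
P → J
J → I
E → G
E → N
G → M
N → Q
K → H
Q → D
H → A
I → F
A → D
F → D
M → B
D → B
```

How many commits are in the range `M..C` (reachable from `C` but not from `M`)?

6

Reachable from C: {B, C, D, E, G, M, N, Q}.
Reachable from M: {B, M}.
In C's history but not M's: {C, D, E, G, N, Q} — 6 commits.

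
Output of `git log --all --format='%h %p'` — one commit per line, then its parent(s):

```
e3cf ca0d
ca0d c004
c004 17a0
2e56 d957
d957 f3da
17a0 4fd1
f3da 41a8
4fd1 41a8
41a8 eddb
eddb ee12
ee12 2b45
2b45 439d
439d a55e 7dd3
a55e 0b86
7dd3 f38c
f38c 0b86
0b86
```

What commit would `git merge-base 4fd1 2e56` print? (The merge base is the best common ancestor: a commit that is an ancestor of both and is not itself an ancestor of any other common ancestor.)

41a8

Ancestors of 4fd1: {0b86, 2b45, 41a8, 439d, 4fd1, 7dd3, a55e, eddb, ee12, f38c}.
Ancestors of 2e56: {0b86, 2b45, 2e56, 41a8, 439d, 7dd3, a55e, d957, eddb, ee12, f38c, f3da}.
Common ancestors: {0b86, 2b45, 41a8, 439d, 7dd3, a55e, eddb, ee12, f38c}.
Among these, 41a8 is not an ancestor of any other common ancestor — it is the merge base.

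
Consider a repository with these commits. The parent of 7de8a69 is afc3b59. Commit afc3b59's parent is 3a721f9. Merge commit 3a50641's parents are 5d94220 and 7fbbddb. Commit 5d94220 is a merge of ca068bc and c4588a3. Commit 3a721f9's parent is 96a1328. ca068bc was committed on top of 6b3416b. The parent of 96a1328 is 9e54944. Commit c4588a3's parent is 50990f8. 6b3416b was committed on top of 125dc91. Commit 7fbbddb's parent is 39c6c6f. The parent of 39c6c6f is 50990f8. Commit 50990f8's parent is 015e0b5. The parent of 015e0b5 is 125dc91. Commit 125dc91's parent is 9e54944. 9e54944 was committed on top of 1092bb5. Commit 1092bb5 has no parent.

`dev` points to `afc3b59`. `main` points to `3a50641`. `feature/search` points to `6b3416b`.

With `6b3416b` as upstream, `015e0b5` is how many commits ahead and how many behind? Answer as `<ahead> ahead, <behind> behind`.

Reachable from 015e0b5: {015e0b5, 1092bb5, 125dc91, 9e54944}.
Reachable from 6b3416b: {1092bb5, 125dc91, 6b3416b, 9e54944}.
Only in 015e0b5's history (ahead): {015e0b5} — 1.
Only in 6b3416b's history (behind): {6b3416b} — 1.

1 ahead, 1 behind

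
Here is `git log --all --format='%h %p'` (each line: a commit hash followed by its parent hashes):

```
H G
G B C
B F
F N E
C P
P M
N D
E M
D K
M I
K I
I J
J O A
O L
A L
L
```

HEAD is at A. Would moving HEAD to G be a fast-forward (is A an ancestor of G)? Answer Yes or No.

A fast-forward from A to G is possible iff A is an ancestor of G.
Ancestors of G: {A, B, C, D, E, F, G, I, J, K, L, M, N, O, P}.
A is among them, so fast-forward is possible.

Yes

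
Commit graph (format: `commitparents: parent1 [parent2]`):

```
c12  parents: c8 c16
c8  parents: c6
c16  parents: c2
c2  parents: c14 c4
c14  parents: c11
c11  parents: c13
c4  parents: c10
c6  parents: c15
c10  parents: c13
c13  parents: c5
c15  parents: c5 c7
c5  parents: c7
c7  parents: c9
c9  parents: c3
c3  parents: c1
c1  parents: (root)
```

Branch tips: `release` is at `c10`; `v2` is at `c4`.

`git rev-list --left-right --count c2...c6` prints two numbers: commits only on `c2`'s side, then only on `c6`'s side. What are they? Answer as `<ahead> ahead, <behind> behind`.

Reachable from c2: {c1, c10, c11, c13, c14, c2, c3, c4, c5, c7, c9}.
Reachable from c6: {c1, c15, c3, c5, c6, c7, c9}.
Only in c2's history (ahead): {c10, c11, c13, c14, c2, c4} — 6.
Only in c6's history (behind): {c15, c6} — 2.

6 ahead, 2 behind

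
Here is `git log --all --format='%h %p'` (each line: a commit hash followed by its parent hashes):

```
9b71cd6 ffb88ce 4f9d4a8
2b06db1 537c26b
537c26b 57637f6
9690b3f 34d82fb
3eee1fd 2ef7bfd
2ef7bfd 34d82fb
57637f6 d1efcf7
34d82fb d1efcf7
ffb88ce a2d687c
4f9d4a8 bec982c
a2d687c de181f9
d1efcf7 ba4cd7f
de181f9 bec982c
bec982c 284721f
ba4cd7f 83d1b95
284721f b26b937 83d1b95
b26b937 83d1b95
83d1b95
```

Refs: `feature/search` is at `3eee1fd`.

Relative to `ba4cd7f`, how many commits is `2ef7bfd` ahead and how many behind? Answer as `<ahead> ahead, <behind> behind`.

Reachable from 2ef7bfd: {2ef7bfd, 34d82fb, 83d1b95, ba4cd7f, d1efcf7}.
Reachable from ba4cd7f: {83d1b95, ba4cd7f}.
Only in 2ef7bfd's history (ahead): {2ef7bfd, 34d82fb, d1efcf7} — 3.
Only in ba4cd7f's history (behind): {} — 0.

3 ahead, 0 behind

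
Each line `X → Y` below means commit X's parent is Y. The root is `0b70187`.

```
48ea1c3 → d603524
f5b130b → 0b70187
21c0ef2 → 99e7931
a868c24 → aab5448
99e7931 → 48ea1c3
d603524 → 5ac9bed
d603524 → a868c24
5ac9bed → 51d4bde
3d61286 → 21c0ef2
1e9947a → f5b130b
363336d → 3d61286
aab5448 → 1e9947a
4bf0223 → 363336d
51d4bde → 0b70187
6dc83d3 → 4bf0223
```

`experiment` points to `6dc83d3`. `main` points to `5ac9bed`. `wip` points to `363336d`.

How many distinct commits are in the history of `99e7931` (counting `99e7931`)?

Walking parent pointers from 99e7931: reachable set = {0b70187, 1e9947a, 48ea1c3, 51d4bde, 5ac9bed, 99e7931, a868c24, aab5448, d603524, f5b130b}.
That is 10 commits.

10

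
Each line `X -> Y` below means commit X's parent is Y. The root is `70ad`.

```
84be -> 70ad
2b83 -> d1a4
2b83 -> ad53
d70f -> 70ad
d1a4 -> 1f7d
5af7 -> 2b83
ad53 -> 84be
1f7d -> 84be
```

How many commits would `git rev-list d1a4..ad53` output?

Reachable from ad53: {70ad, 84be, ad53}.
Reachable from d1a4: {1f7d, 70ad, 84be, d1a4}.
In ad53's history but not d1a4's: {ad53} — 1 commit.

1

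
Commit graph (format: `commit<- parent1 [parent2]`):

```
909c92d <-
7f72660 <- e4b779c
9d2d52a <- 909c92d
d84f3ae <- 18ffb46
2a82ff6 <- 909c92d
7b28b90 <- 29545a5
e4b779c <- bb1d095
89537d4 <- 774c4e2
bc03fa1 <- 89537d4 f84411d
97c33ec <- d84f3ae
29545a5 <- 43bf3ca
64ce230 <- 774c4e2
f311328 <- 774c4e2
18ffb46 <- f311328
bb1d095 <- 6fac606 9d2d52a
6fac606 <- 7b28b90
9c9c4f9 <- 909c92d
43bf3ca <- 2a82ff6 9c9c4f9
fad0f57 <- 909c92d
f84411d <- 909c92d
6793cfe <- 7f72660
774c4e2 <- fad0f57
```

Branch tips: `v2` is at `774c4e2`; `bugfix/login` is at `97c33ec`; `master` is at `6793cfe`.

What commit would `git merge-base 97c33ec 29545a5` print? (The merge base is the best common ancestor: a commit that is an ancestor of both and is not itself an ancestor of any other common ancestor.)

909c92d

Ancestors of 97c33ec: {18ffb46, 774c4e2, 909c92d, 97c33ec, d84f3ae, f311328, fad0f57}.
Ancestors of 29545a5: {29545a5, 2a82ff6, 43bf3ca, 909c92d, 9c9c4f9}.
Common ancestors: {909c92d}.
The only common ancestor is 909c92d, so it is the merge base.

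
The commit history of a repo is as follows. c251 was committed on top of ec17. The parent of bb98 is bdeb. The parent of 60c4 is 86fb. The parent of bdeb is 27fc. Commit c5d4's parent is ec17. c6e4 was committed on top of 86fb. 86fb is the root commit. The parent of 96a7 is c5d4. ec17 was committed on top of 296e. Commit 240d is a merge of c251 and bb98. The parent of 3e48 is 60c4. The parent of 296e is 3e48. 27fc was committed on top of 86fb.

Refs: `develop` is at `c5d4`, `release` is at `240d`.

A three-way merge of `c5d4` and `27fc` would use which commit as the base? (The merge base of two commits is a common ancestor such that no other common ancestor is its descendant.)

Ancestors of c5d4: {296e, 3e48, 60c4, 86fb, c5d4, ec17}.
Ancestors of 27fc: {27fc, 86fb}.
Common ancestors: {86fb}.
The only common ancestor is 86fb, so it is the merge base.

86fb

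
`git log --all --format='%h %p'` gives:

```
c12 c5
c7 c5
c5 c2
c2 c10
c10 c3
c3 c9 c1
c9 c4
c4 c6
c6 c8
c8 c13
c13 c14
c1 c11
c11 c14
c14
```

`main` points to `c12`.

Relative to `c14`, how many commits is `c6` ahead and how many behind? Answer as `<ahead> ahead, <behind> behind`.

3 ahead, 0 behind

Reachable from c6: {c13, c14, c6, c8}.
Reachable from c14: {c14}.
Only in c6's history (ahead): {c13, c6, c8} — 3.
Only in c14's history (behind): {} — 0.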